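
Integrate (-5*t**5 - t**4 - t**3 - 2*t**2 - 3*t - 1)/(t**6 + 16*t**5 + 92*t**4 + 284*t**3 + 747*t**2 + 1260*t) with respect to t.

-log(t)/1260 - 4907*log(t + 4)/300 + 15089*log(t + 5)/340 - 81899*log(t + 7)/2436 + 132739*log(t**2 + 9)/443700 + 1583*atan(t/3)/36975 + C

Factor the denominator: t*(t + 4)*(t + 5)*(t + 7)*(t**2 + 9).
Partial-fraction decomposition: (132739*t + 28494)/(221850*(t**2 + 9)) - 81899/(2436*(t + 7)) + 15089/(340*(t + 5)) - 4907/(300*(t + 4)) - 1/(1260*t).
Integrate each term; A/(t−a) gives A·log|t−a|; the (Bt+D)/(t²+p²) term gives a log and an atan.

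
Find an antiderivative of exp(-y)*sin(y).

Let I denote the integral. Integrate by parts with u = sin(y), dv = exp(-y) dy, so v = -exp(-y): I = -exp(-y)*sin(y) + ∫ exp(-y)*cos(y) dy.
Apply parts again with u = cos(y), dv = exp(-y) dy: ∫ exp(-y)*cos(y) dy = -exp(-y)*cos(y) − I. Substituting back brings back I: I = -exp(-y)*sin(y) - exp(-y)*cos(y) − I.
Solving for I: (1 + 1)·I equals the remaining terms, so I = (1/2)·(-exp(-y)*sin(y) - exp(-y)*cos(y)).

-exp(-y)*sin(y)/2 - exp(-y)*cos(y)/2 + C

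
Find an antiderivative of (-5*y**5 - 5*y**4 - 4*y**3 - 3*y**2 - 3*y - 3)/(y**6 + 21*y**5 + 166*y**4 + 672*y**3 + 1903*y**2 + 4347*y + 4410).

103*log(y + 2)/975 - 761*log(y + 5)/24 + 4426469*log(y + 7)/168200 + 12507*log(y**2 + 9)/87464 - 6505*atan(y/3)/43732 - 73273/(580*y + 4060) + C

Factor the denominator: (y + 2)*(y + 5)*(y + 7)**2*(y**2 + 9).
Partial-fraction decomposition: 3*(4169*y - 6505)/(43732*(y**2 + 9)) + 4426469/(168200*(y + 7)) + 73273/(580*(y + 7)**2) - 761/(24*(y + 5)) + 103/(975*(y + 2)).
Integrate each term; A/(y−a) gives A·log|y−a|; the (By+D)/(y²+p²) term gives a log and an atan.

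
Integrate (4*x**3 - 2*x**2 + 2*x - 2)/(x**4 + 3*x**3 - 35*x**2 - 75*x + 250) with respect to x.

Factor the denominator: (x - 5)*(x - 2)*(x + 5)**2.
Partial-fraction decomposition: 6493/(2450*(x + 5)) - 281/(35*(x + 5)**2) - 26/(147*(x - 2)) + 229/(150*(x - 5)).
Integrate each term; A/(x−a) gives A·log|x−a|; A/(x−a)² gives −A/(x−a).

229*log(x - 5)/150 - 26*log(x - 2)/147 + 6493*log(x + 5)/2450 + 281/(35*x + 175) + C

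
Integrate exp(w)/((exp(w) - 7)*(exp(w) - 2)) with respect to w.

Let u = e^w, du = e^w dw.
The integral becomes ∫ du/((u-2)(u-7)); decompose into partial fractions.

log(exp(w) - 7)/5 - log(exp(w) - 2)/5 + C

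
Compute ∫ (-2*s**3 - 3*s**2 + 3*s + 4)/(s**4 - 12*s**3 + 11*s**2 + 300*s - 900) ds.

Factor the denominator: (s - 6)**2*(s - 5)*(s + 5).
Partial-fraction decomposition: -82/(605*(s + 5)) - 153/(5*(s - 5)) + 3477/(121*(s - 6)) - 518/(11*(s - 6)**2).
Integrate each term; A/(s−a) gives A·log|s−a|; A/(s−a)² gives −A/(s−a).

3477*log(s - 6)/121 - 153*log(s - 5)/5 - 82*log(s + 5)/605 + 518/(11*s - 66) + C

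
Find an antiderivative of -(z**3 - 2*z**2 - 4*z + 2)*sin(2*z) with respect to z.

z**3*cos(2*z)/2 - 3*z**2*sin(2*z)/4 - z**2*cos(2*z) + z*sin(2*z) - 11*z*cos(2*z)/4 + 11*sin(2*z)/8 + 3*cos(2*z)/2 + C

Use integration by parts with u = z**3 - 2*z**2 - 4*z + 2, dv = -sin(2*z) dz, so v = cos(2*z)/2.
Apply parts 3 times (tabular method): alternate signs, differentiate u down to 0, integrate dv up.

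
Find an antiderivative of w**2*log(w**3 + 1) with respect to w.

w**3*log(w**3 + 1)/3 - w**3/3 + log(w**3 + 1)/3 + C

Let u = w**3 + 1, so du = (3*w**2) dw.
The integral becomes (1/3)·∫ log(u) du; integrate by parts with u′=log(u), dv′=du.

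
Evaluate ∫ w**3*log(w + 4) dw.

w**4*log(w + 4)/4 - w**4/16 + w**3/3 - 2*w**2 + 16*w - 64*log(w + 4) + C

Use integration by parts with u = log(w + 4), dv = w**3 dw.
Then du = 1/(w + 4) dw and v = w**4/4.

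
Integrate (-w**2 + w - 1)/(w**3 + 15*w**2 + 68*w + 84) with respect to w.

Factor the denominator: (w + 2)*(w + 6)*(w + 7).
Partial-fraction decomposition: -57/(5*(w + 7)) + 43/(4*(w + 6)) - 7/(20*(w + 2)).
Integrate each term: A/(w−a) contributes A·log|w−a|.

-7*log(w + 2)/20 + 43*log(w + 6)/4 - 57*log(w + 7)/5 + C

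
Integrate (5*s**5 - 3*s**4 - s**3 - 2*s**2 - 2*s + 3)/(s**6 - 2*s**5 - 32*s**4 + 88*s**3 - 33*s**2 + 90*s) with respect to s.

log(s)/30 + 3392*log(s - 5)/715 - 77*log(s - 3)/45 + 14203*log(s + 6)/7326 - 6*log(s**2 + 1)/2405 + 109*atan(s)/2405 + C

Factor the denominator: s*(s - 5)*(s - 3)*(s + 6)*(s**2 + 1).
Partial-fraction decomposition: -(12*s - 109)/(2405*(s**2 + 1)) + 14203/(7326*(s + 6)) - 77/(45*(s - 3)) + 3392/(715*(s - 5)) + 1/(30*s).
Integrate each term; A/(s−a) gives A·log|s−a|; the (Bs+D)/(s²+p²) term gives a log and an atan.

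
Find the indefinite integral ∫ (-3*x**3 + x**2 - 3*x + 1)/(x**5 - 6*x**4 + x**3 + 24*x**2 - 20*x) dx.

Factor the denominator: x*(x - 5)*(x - 2)*(x - 1)*(x + 2).
Partial-fraction decomposition: 5/(24*(x + 2)) - 1/(3*(x - 1)) + 25/(24*(x - 2)) - 13/(15*(x - 5)) - 1/(20*x).
Integrate each term: A/(x−a) contributes A·log|x−a|.

-log(x)/20 - 13*log(x - 5)/15 + 25*log(x - 2)/24 - log(x - 1)/3 + 5*log(x + 2)/24 + C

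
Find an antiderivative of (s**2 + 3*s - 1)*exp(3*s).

Use integration by parts with u = s**2 + 3*s - 1, dv = exp(3*s) ds, so v = exp(3*s)/3.
Apply parts 2 times (tabular method): alternate signs, differentiate u down to 0, integrate dv up.

(9*s**2 + 21*s - 16)*exp(3*s)/27 + C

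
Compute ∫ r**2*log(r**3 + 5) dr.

r**3*log(r**3 + 5)/3 - r**3/3 + 5*log(r**3 + 5)/3 + C

Let u = r**3 + 5, so du = (3*r**2) dr.
The integral becomes (1/3)·∫ log(u) du; integrate by parts with u′=log(u), dv′=du.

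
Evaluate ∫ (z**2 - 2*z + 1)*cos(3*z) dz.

z**2*sin(3*z)/3 - 2*z*sin(3*z)/3 + 2*z*cos(3*z)/9 + 7*sin(3*z)/27 - 2*cos(3*z)/9 + C

Use integration by parts with u = z**2 - 2*z + 1, dv = cos(3*z) dz, so v = sin(3*z)/3.
Apply parts 2 times (tabular method): alternate signs, differentiate u down to 0, integrate dv up.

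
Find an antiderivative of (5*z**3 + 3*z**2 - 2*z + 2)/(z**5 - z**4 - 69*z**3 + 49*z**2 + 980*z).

Factor the denominator: z*(z - 7)*(z - 5)*(z + 4)*(z + 7).
Partial-fraction decomposition: -194/(441*(z + 7)) + 131/(594*(z + 4)) - 173/(270*(z - 5)) + 925/(1078*(z - 7)) + 1/(490*z).
Integrate each term: A/(z−a) contributes A·log|z−a|.

log(z)/490 + 925*log(z - 7)/1078 - 173*log(z - 5)/270 + 131*log(z + 4)/594 - 194*log(z + 7)/441 + C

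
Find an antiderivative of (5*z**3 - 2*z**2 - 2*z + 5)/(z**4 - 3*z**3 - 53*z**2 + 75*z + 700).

67*log(z - 7)/11 - 19*log(z - 5)/6 - 113*log(z + 4)/33 + 11*log(z + 5)/2 + C

Factor the denominator: (z - 7)*(z - 5)*(z + 4)*(z + 5).
Partial-fraction decomposition: 11/(2*(z + 5)) - 113/(33*(z + 4)) - 19/(6*(z - 5)) + 67/(11*(z - 7)).
Integrate each term: A/(z−a) contributes A·log|z−a|.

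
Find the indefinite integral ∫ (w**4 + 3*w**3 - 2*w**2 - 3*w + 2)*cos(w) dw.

Use integration by parts with u = w**4 + 3*w**3 - 2*w**2 - 3*w + 2, dv = cos(w) dw, so v = sin(w).
Apply parts 4 times (tabular method): alternate signs, differentiate u down to 0, integrate dv up.

w**4*sin(w) + 3*w**3*sin(w) + 4*w**3*cos(w) - 14*w**2*sin(w) + 9*w**2*cos(w) - 21*w*sin(w) - 28*w*cos(w) + 30*sin(w) - 21*cos(w) + C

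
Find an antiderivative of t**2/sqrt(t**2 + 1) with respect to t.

t*sqrt(t**2 + 1)/2 - log(t + sqrt(t**2 + 1))/2 + C

Substitute t = tan(θ), so dt = sec(θ)^2 dθ and the radical becomes sqrt(t**2 + 1) = sec(θ) by the Pythagorean identity.
Integrate the resulting trig expression in θ, then back-substitute tan(θ) = t, sec(θ) = sqrt(t**2 + 1) (absorbing any constant into C).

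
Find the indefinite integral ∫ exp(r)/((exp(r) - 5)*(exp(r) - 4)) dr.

Let u = e^r, du = e^r dr.
The integral becomes ∫ du/((u-5)(u-4)); decompose into partial fractions.

log(exp(r) - 5) - log(exp(r) - 4) + C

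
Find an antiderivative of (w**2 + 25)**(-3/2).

w/(25*sqrt(w**2 + 25)) + C

Substitute w = 5·tan(θ), so dw = 5·sec(θ)^2 dθ and the radical becomes sqrt(w**2 + 25) = 5·sec(θ) by the Pythagorean identity.
Integrate the resulting trig expression in θ, then back-substitute tan(θ) = w/5, sec(θ) = sqrt(w**2 + 25)/5 (absorbing any constant into C).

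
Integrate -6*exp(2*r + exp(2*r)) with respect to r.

Let u = exp(2*r), so du = (2*exp(2*r)) dr.
Rewriting, the integral becomes -3·∫ e^u du = -3·e^u.
Substituting back, u = exp(2*r).

-3*exp(exp(2*r)) + C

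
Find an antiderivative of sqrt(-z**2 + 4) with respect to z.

Substitute z = 2·sin(θ), so dz = 2·cos(θ) dθ and the radical becomes sqrt(-z**2 + 4) = 2·cos(θ) by the Pythagorean identity.
Integrate the resulting trig expression in θ, then back-substitute θ = asin(z/2), sin(θ) = z/2, cos(θ) = sqrt(-z**2 + 4)/2 (absorbing any constant into C).

z*sqrt(-z**2 + 4)/2 + 2*asin(z/2) + C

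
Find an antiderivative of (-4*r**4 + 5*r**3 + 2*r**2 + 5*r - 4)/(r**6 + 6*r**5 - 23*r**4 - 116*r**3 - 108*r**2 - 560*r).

Factor the denominator: r*(r - 5)*(r + 4)*(r + 7)*(r**2 + 4).
Partial-fraction decomposition: -(3581*r - 104)/(30740*(r**2 + 4)) + 2815/(3339*(r + 7)) - 167/(270*(r + 4)) - 451/(3915*(r - 5)) + 1/(140*r).
Integrate each term; A/(r−a) gives A·log|r−a|; the (Br+D)/(r²+p²) term gives a log and an atan.

log(r)/140 - 451*log(r - 5)/3915 - 167*log(r + 4)/270 + 2815*log(r + 7)/3339 - 3581*log(r**2 + 4)/61480 + 13*atan(r/2)/7685 + C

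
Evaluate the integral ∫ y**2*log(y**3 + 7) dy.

Let u = y**3 + 7, so du = (3*y**2) dy.
The integral becomes (1/3)·∫ log(u) du; integrate by parts with u′=log(u), dv′=du.

y**3*log(y**3 + 7)/3 - y**3/3 + 7*log(y**3 + 7)/3 + C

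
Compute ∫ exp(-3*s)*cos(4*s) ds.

4*exp(-3*s)*sin(4*s)/25 - 3*exp(-3*s)*cos(4*s)/25 + C

Let I denote the integral. Integrate by parts with u = cos(4*s), dv = exp(-3*s) ds, so v = -exp(-3*s)/3: I = -exp(-3*s)*cos(4*s)/3 − (4/3)·∫ exp(-3*s)*sin(4*s) ds.
Apply parts again with u = sin(4*s), dv = exp(-3*s) ds: ∫ exp(-3*s)*sin(4*s) ds = -exp(-3*s)*sin(4*s)/3 + (4/3)·I. Substituting back brings back I: I = 4*exp(-3*s)*sin(4*s)/9 - exp(-3*s)*cos(4*s)/3 − (16/9)·I.
Solving for I: (1 + 16/9)·I equals the remaining terms, so I = (9/25)·(4*exp(-3*s)*sin(4*s)/9 - exp(-3*s)*cos(4*s)/3).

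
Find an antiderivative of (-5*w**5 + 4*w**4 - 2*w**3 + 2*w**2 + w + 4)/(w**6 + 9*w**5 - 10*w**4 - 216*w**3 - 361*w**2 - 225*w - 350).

Factor the denominator: (w - 5)*(w + 2)*(w + 5)*(w + 7)*(w**2 + 1).
Partial-fraction decomposition: (4*w - 3)/(325*(w**2 + 1)) - 4721/(300*(w + 7)) + 2303/(195*(w + 5)) - 10/(21*(w + 2)) - 3329/(5460*(w - 5)).
Integrate each term; A/(w−a) gives A·log|w−a|; the (Bw+D)/(w²+p²) term gives a log and an atan.

-3329*log(w - 5)/5460 - 10*log(w + 2)/21 + 2303*log(w + 5)/195 - 4721*log(w + 7)/300 + 2*log(w**2 + 1)/325 - 3*atan(w)/325 + C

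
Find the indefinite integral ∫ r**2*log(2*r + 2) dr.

r**3*log(2*r + 2)/3 - r**3/9 + r**2/6 - r/3 + log(r + 1)/3 + C

Use integration by parts with u = log(2*r + 2), dv = r**2 dr.
Then du = 2/(2*r + 2) dr and v = r**3/3.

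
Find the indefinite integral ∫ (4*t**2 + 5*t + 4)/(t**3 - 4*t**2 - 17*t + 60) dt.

43*log(t - 5)/6 - 55*log(t - 3)/14 + 16*log(t + 4)/21 + C

Factor the denominator: (t - 5)*(t - 3)*(t + 4).
Partial-fraction decomposition: 16/(21*(t + 4)) - 55/(14*(t - 3)) + 43/(6*(t - 5)).
Integrate each term: A/(t−a) contributes A·log|t−a|.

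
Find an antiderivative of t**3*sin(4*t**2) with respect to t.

-t**2*cos(4*t**2)/8 + sin(4*t**2)/32 + C

Let u = t², du = 2t dt; rewrite as (1/2)∫ u^1·sin(4u) du.
Now integrate by parts 1 time.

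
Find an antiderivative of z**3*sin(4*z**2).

-z**2*cos(4*z**2)/8 + sin(4*z**2)/32 + C

Let u = z², du = 2z dz; rewrite as (1/2)∫ u^1·sin(4u) du.
Now integrate by parts 1 time.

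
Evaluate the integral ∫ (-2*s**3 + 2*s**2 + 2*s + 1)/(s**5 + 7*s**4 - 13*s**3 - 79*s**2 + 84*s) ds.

log(s)/84 - 29*log(s - 3)/420 - 3*log(s - 1)/80 - 51*log(s + 4)/140 + 257*log(s + 7)/560 + C

Factor the denominator: s*(s - 3)*(s - 1)*(s + 4)*(s + 7).
Partial-fraction decomposition: 257/(560*(s + 7)) - 51/(140*(s + 4)) - 3/(80*(s - 1)) - 29/(420*(s - 3)) + 1/(84*s).
Integrate each term: A/(s−a) contributes A·log|s−a|.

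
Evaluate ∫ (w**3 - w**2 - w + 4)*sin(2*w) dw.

Use integration by parts with u = w**3 - w**2 - w + 4, dv = sin(2*w) dw, so v = -cos(2*w)/2.
Apply parts 3 times (tabular method): alternate signs, differentiate u down to 0, integrate dv up.

-w**3*cos(2*w)/2 + 3*w**2*sin(2*w)/4 + w**2*cos(2*w)/2 - w*sin(2*w)/2 + 5*w*cos(2*w)/4 - 5*sin(2*w)/8 - 9*cos(2*w)/4 + C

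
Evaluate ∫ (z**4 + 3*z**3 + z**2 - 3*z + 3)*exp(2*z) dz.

Use integration by parts with u = z**4 + 3*z**3 + z**2 - 3*z + 3, dv = exp(2*z) dz, so v = exp(2*z)/2.
Apply parts 4 times (tabular method): alternate signs, differentiate u down to 0, integrate dv up.

(4*z**4 + 4*z**3 - 2*z**2 - 10*z + 17)*exp(2*z)/8 + C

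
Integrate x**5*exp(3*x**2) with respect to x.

Let u = x², du = 2x dx; rewrite as (1/2)∫ u^2·exp(3u) du.
Now integrate by parts 2 times.

(9*x**4 - 6*x**2 + 2)*exp(3*x**2)/54 + C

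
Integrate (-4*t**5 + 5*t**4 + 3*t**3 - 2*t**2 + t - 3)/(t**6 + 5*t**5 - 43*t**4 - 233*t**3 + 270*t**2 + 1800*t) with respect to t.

Factor the denominator: t*(t - 6)*(t - 3)*(t + 4)*(t + 5)**2.
Partial-fraction decomposition: 371607/(24200*(t + 5)) + 1899/(55*(t + 5)**2) - 147/(8*(t + 4)) + 1/(8*(t - 3)) - 1603/(1452*(t - 6)) - 1/(600*t).
Integrate each term; A/(t−a) gives A·log|t−a|; A/(t−a)² gives −A/(t−a).

-log(t)/600 - 1603*log(t - 6)/1452 + log(t - 3)/8 - 147*log(t + 4)/8 + 371607*log(t + 5)/24200 - 1899/(55*t + 275) + C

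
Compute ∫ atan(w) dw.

w*atan(w) - log(w**2 + 1)/2 + C

Use integration by parts with u = arctan(w), dv = dw.
Then du = 1/(w**2 + 1) dw.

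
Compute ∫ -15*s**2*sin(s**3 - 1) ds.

5*cos(s**3 - 1) + C

Let u = s**3 - 1, so du = (3*s**2) ds.
Rewriting, the integral becomes -5·∫ sin(u) du = -5·-cos(u).
Substituting back, u = s**3 - 1.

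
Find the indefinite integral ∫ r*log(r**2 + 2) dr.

r**2*log(r**2 + 2)/2 - r**2/2 + log(r**2 + 2) + C

Let u = r**2 + 2, so du = (2*r) dr.
The integral becomes (1/2)·∫ log(u) du; integrate by parts with u′=log(u), dv′=du.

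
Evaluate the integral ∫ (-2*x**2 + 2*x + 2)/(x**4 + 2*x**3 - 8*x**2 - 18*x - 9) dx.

-5*log(x - 3)/48 - 13*log(x + 1)/16 + 11*log(x + 3)/12 - 1/(4*x + 4) + C

Factor the denominator: (x - 3)*(x + 1)**2*(x + 3).
Partial-fraction decomposition: 11/(12*(x + 3)) - 13/(16*(x + 1)) + 1/(4*(x + 1)**2) - 5/(48*(x - 3)).
Integrate each term; A/(x−a) gives A·log|x−a|; A/(x−a)² gives −A/(x−a).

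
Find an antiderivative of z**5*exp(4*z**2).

Let u = z², du = 2z dz; rewrite as (1/2)∫ u^2·exp(4u) du.
Now integrate by parts 2 times.

(8*z**4 - 4*z**2 + 1)*exp(4*z**2)/64 + C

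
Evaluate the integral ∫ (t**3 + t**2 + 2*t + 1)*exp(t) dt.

(t**3 - 2*t**2 + 6*t - 5)*exp(t) + C

Use integration by parts with u = t**3 + t**2 + 2*t + 1, dv = exp(t) dt, so v = exp(t).
Apply parts 3 times (tabular method): alternate signs, differentiate u down to 0, integrate dv up.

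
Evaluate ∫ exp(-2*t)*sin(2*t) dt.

-exp(-2*t)*sin(2*t)/4 - exp(-2*t)*cos(2*t)/4 + C

Let I denote the integral. Integrate by parts with u = sin(2*t), dv = exp(-2*t) dt, so v = -exp(-2*t)/2: I = -exp(-2*t)*sin(2*t)/2 + ∫ exp(-2*t)*cos(2*t) dt.
Apply parts again with u = cos(2*t), dv = exp(-2*t) dt: ∫ exp(-2*t)*cos(2*t) dt = -exp(-2*t)*cos(2*t)/2 − I. Substituting back brings back I: I = -exp(-2*t)*sin(2*t)/2 - exp(-2*t)*cos(2*t)/2 − I.
Solving for I: (1 + 1)·I equals the remaining terms, so I = (1/2)·(-exp(-2*t)*sin(2*t)/2 - exp(-2*t)*cos(2*t)/2).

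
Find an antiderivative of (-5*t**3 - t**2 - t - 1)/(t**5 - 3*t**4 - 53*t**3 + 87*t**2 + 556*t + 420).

Factor the denominator: (t - 7)*(t - 5)*(t + 1)*(t + 2)*(t + 6).
Partial-fraction decomposition: 1049/(2860*(t + 6)) - 37/(252*(t + 2)) + 1/(60*(t + 1)) + 164/(231*(t - 5)) - 443/(468*(t - 7)).
Integrate each term: A/(t−a) contributes A·log|t−a|.

-443*log(t - 7)/468 + 164*log(t - 5)/231 + log(t + 1)/60 - 37*log(t + 2)/252 + 1049*log(t + 6)/2860 + C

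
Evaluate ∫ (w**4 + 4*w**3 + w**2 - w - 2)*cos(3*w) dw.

w**4*sin(3*w)/3 + 4*w**3*sin(3*w)/3 + 4*w**3*cos(3*w)/9 - w**2*sin(3*w)/9 + 4*w**2*cos(3*w)/3 - 11*w*sin(3*w)/9 - 2*w*cos(3*w)/27 - 52*sin(3*w)/81 - 11*cos(3*w)/27 + C

Use integration by parts with u = w**4 + 4*w**3 + w**2 - w - 2, dv = cos(3*w) dw, so v = sin(3*w)/3.
Apply parts 4 times (tabular method): alternate signs, differentiate u down to 0, integrate dv up.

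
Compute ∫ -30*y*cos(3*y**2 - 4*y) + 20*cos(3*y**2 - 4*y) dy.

Let u = 3*y**2 - 4*y, so du = (6*y - 4) dy.
Rewriting, the integral becomes -5·∫ cos(u) du = -5·sin(u).
Substituting back, u = 3*y**2 - 4*y.

-5*sin(3*y**2 - 4*y) + C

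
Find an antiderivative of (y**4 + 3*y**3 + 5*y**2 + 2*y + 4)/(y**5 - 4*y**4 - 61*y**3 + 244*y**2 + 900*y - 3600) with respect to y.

Factor the denominator: (y - 6)*(y - 5)*(y - 4)*(y + 5)*(y + 6).
Partial-fraction decomposition: 41/(66*(y + 6)) - 41/(110*(y + 5)) + 3/(y - 4) - 1139/(110*(y - 5)) + 535/(66*(y - 6)).
Integrate each term: A/(y−a) contributes A·log|y−a|.

535*log(y - 6)/66 - 1139*log(y - 5)/110 + 3*log(y - 4) - 41*log(y + 5)/110 + 41*log(y + 6)/66 + C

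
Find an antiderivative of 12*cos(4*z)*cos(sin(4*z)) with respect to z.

3*sin(sin(4*z)) + C

Let u = sin(4*z), so du = (4*cos(4*z)) dz.
Rewriting, the integral becomes 3·∫ cos(u) du = 3·sin(u).
Substituting back, u = sin(4*z).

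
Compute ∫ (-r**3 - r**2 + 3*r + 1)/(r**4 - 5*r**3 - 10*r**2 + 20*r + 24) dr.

-233*log(r - 6)/224 + 5*log(r - 2)/48 - 2*log(r + 1)/21 + log(r + 2)/32 + C

Factor the denominator: (r - 6)*(r - 2)*(r + 1)*(r + 2).
Partial-fraction decomposition: 1/(32*(r + 2)) - 2/(21*(r + 1)) + 5/(48*(r - 2)) - 233/(224*(r - 6)).
Integrate each term: A/(r−a) contributes A·log|r−a|.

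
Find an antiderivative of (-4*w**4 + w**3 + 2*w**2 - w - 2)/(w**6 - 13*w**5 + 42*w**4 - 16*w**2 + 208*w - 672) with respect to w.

Factor the denominator: (w - 7)*(w - 6)*(w - 2)*(w + 2)*(w**2 + 4).
Partial-fraction decomposition: (144*w + 319)/(2120*(w**2 + 4)) + 1/(36*(w + 2)) - 13/(160*(w - 2)) + 613/(160*(w - 6)) - 9172/(2385*(w - 7)).
Integrate each term; A/(w−a) gives A·log|w−a|; the (Bw+D)/(w²+p²) term gives a log and an atan.

-9172*log(w - 7)/2385 + 613*log(w - 6)/160 - 13*log(w - 2)/160 + log(w + 2)/36 + 9*log(w**2 + 4)/265 + 319*atan(w/2)/4240 + C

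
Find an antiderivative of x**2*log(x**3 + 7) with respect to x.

x**3*log(x**3 + 7)/3 - x**3/3 + 7*log(x**3 + 7)/3 + C

Let u = x**3 + 7, so du = (3*x**2) dx.
The integral becomes (1/3)·∫ log(u) du; integrate by parts with u′=log(u), dv′=du.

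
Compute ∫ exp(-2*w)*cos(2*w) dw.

Let I denote the integral. Integrate by parts with u = cos(2*w), dv = exp(-2*w) dw, so v = -exp(-2*w)/2: I = -exp(-2*w)*cos(2*w)/2 − ∫ exp(-2*w)*sin(2*w) dw.
Apply parts again with u = sin(2*w), dv = exp(-2*w) dw: ∫ exp(-2*w)*sin(2*w) dw = -exp(-2*w)*sin(2*w)/2 + I. Substituting back brings back I: I = exp(-2*w)*sin(2*w)/2 - exp(-2*w)*cos(2*w)/2 − I.
Solving for I: (1 + 1)·I equals the remaining terms, so I = (1/2)·(exp(-2*w)*sin(2*w)/2 - exp(-2*w)*cos(2*w)/2).

exp(-2*w)*sin(2*w)/4 - exp(-2*w)*cos(2*w)/4 + C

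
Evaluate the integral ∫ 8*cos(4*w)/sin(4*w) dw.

2*log(sin(4*w)) + C

Let u = sin(4*w), so du = (4*cos(4*w)) dw.
Rewriting, the integral becomes 2·∫ 1/u du = 2·log(u).
Substituting back, u = sin(4*w).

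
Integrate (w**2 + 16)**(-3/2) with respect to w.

Substitute w = 4·tan(θ), so dw = 4·sec(θ)^2 dθ and the radical becomes sqrt(w**2 + 16) = 4·sec(θ) by the Pythagorean identity.
Integrate the resulting trig expression in θ, then back-substitute tan(θ) = w/4, sec(θ) = sqrt(w**2 + 16)/4 (absorbing any constant into C).

w/(16*sqrt(w**2 + 16)) + C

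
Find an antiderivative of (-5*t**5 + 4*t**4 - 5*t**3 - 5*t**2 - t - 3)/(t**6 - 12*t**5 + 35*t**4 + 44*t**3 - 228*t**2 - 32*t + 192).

Factor the denominator: (t - 6)*(t - 4)**2*(t - 1)*(t + 1)*(t + 2).
Partial-fraction decomposition: -9/(32*(t + 2)) + 1/(50*(t + 1)) + 1/(18*(t - 1)) + 11891/(450*(t - 4)) + 1501/(60*(t - 4)**2) - 999/(32*(t - 6)).
Integrate each term; A/(t−a) gives A·log|t−a|; A/(t−a)² gives −A/(t−a).

-999*log(t - 6)/32 + 11891*log(t - 4)/450 + log(t - 1)/18 + log(t + 1)/50 - 9*log(t + 2)/32 - 1501/(60*t - 240) + C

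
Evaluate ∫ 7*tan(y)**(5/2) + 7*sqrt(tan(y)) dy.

14*tan(y)**(3/2)/3 + C

Let u = tan(y), so du = (tan(y)**2 + 1) dy.
Rewriting, the integral becomes 7·∫ √u du = 7·(2/3)u^(3/2).
Substituting back, u = tan(y).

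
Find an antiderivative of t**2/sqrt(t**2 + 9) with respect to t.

Substitute t = 3·tan(θ), so dt = 3·sec(θ)^2 dθ and the radical becomes sqrt(t**2 + 9) = 3·sec(θ) by the Pythagorean identity.
Integrate the resulting trig expression in θ, then back-substitute tan(θ) = t/3, sec(θ) = sqrt(t**2 + 9)/3 (absorbing any constant into C).

t*sqrt(t**2 + 9)/2 - 9*log(t + sqrt(t**2 + 9))/2 + C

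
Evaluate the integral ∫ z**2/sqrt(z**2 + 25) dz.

z*sqrt(z**2 + 25)/2 - 25*log(z + sqrt(z**2 + 25))/2 + C

Substitute z = 5·tan(θ), so dz = 5·sec(θ)^2 dθ and the radical becomes sqrt(z**2 + 25) = 5·sec(θ) by the Pythagorean identity.
Integrate the resulting trig expression in θ, then back-substitute tan(θ) = z/5, sec(θ) = sqrt(z**2 + 25)/5 (absorbing any constant into C).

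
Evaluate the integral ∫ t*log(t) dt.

t**2*log(t)/2 - t**2/4 + C

Use integration by parts with u = log(t), dv = t dt.
Then du = 1/t dt and v = t**2/2.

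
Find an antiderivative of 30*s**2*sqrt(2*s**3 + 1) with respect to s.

Let u = 2*s**3 + 1, so du = (6*s**2) ds.
Rewriting, the integral becomes 5·∫ √u du = 5·(2/3)u^(3/2).
Substituting back, u = 2*s**3 + 1.

10*(2*s**3 + 1)**(3/2)/3 + C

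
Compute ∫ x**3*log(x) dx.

Use integration by parts with u = log(x), dv = x**3 dx.
Then du = 1/x dx and v = x**4/4.

x**4*log(x)/4 - x**4/16 + C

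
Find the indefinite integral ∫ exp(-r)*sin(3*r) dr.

-exp(-r)*sin(3*r)/10 - 3*exp(-r)*cos(3*r)/10 + C

Let I denote the integral. Integrate by parts with u = sin(3*r), dv = exp(-r) dr, so v = -exp(-r): I = -exp(-r)*sin(3*r) + 3·∫ exp(-r)*cos(3*r) dr.
Apply parts again with u = cos(3*r), dv = exp(-r) dr: ∫ exp(-r)*cos(3*r) dr = -exp(-r)*cos(3*r) − 3·I. Substituting back brings back I: I = -exp(-r)*sin(3*r) - 3*exp(-r)*cos(3*r) − 9·I.
Solving for I: (1 + 9)·I equals the remaining terms, so I = (1/10)·(-exp(-r)*sin(3*r) - 3*exp(-r)*cos(3*r)).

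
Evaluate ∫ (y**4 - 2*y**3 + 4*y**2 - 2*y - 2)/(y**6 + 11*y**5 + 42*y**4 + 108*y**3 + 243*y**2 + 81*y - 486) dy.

-log(y - 1)/1120 + 577*log(y + 3)/864 - 1882*log(y + 6)/2835 - log(y**2 + 9)/648 - 91*atan(y/3)/1620 + 175/(216*y + 648) + C

Factor the denominator: (y - 1)*(y + 3)**2*(y + 6)*(y**2 + 9).
Partial-fraction decomposition: -(5*y + 273)/(1620*(y**2 + 9)) - 1882/(2835*(y + 6)) + 577/(864*(y + 3)) - 175/(216*(y + 3)**2) - 1/(1120*(y - 1)).
Integrate each term; A/(y−a) gives A·log|y−a|; the (By+D)/(y²+p²) term gives a log and an atan.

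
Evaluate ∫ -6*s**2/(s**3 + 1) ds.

Let u = s**3 + 1, so du = (3*s**2) ds.
Rewriting, the integral becomes -2·∫ 1/u du = -2·log(u).
Substituting back, u = s**3 + 1.

-2*log(s**3 + 1) + C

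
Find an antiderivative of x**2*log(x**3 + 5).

x**3*log(x**3 + 5)/3 - x**3/3 + 5*log(x**3 + 5)/3 + C

Let u = x**3 + 5, so du = (3*x**2) dx.
The integral becomes (1/3)·∫ log(u) du; integrate by parts with u′=log(u), dv′=du.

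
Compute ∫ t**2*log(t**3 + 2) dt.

Let u = t**3 + 2, so du = (3*t**2) dt.
The integral becomes (1/3)·∫ log(u) du; integrate by parts with u′=log(u), dv′=du.

t**3*log(t**3 + 2)/3 - t**3/3 + 2*log(t**3 + 2)/3 + C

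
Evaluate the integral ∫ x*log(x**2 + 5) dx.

Let u = x**2 + 5, so du = (2*x) dx.
The integral becomes (1/2)·∫ log(u) du; integrate by parts with u′=log(u), dv′=du.

x**2*log(x**2 + 5)/2 - x**2/2 + 5*log(x**2 + 5)/2 + C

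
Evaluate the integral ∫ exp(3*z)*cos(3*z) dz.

exp(3*z)*sin(3*z)/6 + exp(3*z)*cos(3*z)/6 + C

Let I denote the integral. Integrate by parts with u = cos(3*z), dv = exp(3*z) dz, so v = exp(3*z)/3: I = exp(3*z)*cos(3*z)/3 + ∫ exp(3*z)*sin(3*z) dz.
Apply parts again with u = sin(3*z), dv = exp(3*z) dz: ∫ exp(3*z)*sin(3*z) dz = exp(3*z)*sin(3*z)/3 − I. Substituting back brings back I: I = exp(3*z)*sin(3*z)/3 + exp(3*z)*cos(3*z)/3 − I.
Solving for I: (1 + 1)·I equals the remaining terms, so I = (1/2)·(exp(3*z)*sin(3*z)/3 + exp(3*z)*cos(3*z)/3).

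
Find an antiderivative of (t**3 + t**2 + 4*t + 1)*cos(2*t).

Use integration by parts with u = t**3 + t**2 + 4*t + 1, dv = cos(2*t) dt, so v = sin(2*t)/2.
Apply parts 3 times (tabular method): alternate signs, differentiate u down to 0, integrate dv up.

t**3*sin(2*t)/2 + t**2*sin(2*t)/2 + 3*t**2*cos(2*t)/4 + 5*t*sin(2*t)/4 + t*cos(2*t)/2 + sin(2*t)/4 + 5*cos(2*t)/8 + C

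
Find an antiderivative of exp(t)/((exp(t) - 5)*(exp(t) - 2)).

log(exp(t) - 5)/3 - log(exp(t) - 2)/3 + C

Let u = e^t, du = e^t dt.
The integral becomes ∫ du/((u-2)(u-5)); decompose into partial fractions.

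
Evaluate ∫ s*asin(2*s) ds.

Use integration by parts with u = arcsin(2*s), dv = s ds.
Then du = 2/sqrt(-4*s**2 + 1) ds.

s**2*asin(2*s)/2 + s*sqrt(-4*s**2 + 1)/8 - asin(2*s)/16 + C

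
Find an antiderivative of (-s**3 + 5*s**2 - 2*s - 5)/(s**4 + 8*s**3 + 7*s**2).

Factor the denominator: s**2*(s + 1)*(s + 7).
Partial-fraction decomposition: -199/(98*(s + 7)) + 1/(2*(s + 1)) + 26/(49*s) - 5/(7*s**2).
Integrate each term; A/(s−a) gives A·log|s−a|; A/(s−a)² gives −A/(s−a).

26*log(s)/49 + log(s + 1)/2 - 199*log(s + 7)/98 + 5/(7*s) + C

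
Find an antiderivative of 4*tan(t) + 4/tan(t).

Let u = tan(t), so du = (tan(t)**2 + 1) dt.
Rewriting, the integral becomes 4·∫ 1/u du = 4·log(u).
Substituting back, u = tan(t).

4*log(tan(t)) + C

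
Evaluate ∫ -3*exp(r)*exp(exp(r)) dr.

-3*exp(exp(r)) + C

Let u = exp(r), so du = (exp(r)) dr.
Rewriting, the integral becomes -3·∫ e^u du = -3·e^u.
Substituting back, u = exp(r).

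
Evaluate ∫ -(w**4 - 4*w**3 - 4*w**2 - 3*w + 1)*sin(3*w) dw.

Use integration by parts with u = w**4 - 4*w**3 - 4*w**2 - 3*w + 1, dv = -sin(3*w) dw, so v = cos(3*w)/3.
Apply parts 4 times (tabular method): alternate signs, differentiate u down to 0, integrate dv up.

w**4*cos(3*w)/3 - 4*w**3*sin(3*w)/9 - 4*w**3*cos(3*w)/3 + 4*w**2*sin(3*w)/3 - 16*w**2*cos(3*w)/9 + 32*w*sin(3*w)/27 - w*cos(3*w)/9 + sin(3*w)/27 + 59*cos(3*w)/81 + C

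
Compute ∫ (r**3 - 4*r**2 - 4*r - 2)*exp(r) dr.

Use integration by parts with u = r**3 - 4*r**2 - 4*r - 2, dv = exp(r) dr, so v = exp(r).
Apply parts 3 times (tabular method): alternate signs, differentiate u down to 0, integrate dv up.

(r**3 - 7*r**2 + 10*r - 12)*exp(r) + C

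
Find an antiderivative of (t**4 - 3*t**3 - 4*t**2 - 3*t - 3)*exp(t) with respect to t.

(t**4 - 7*t**3 + 17*t**2 - 37*t + 34)*exp(t) + C

Use integration by parts with u = t**4 - 3*t**3 - 4*t**2 - 3*t - 3, dv = exp(t) dt, so v = exp(t).
Apply parts 4 times (tabular method): alternate signs, differentiate u down to 0, integrate dv up.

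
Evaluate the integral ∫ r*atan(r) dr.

Use integration by parts with u = arctan(r), dv = r dr.
Then du = 1/(r**2 + 1) dr.

r**2*atan(r)/2 - r/2 + atan(r)/2 + C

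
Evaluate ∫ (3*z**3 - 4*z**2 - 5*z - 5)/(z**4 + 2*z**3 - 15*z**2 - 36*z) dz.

Factor the denominator: z*(z - 4)*(z + 3)**2.
Partial-fraction decomposition: 1030/(441*(z + 3)) - 107/(21*(z + 3)**2) + 103/(196*(z - 4)) + 5/(36*z).
Integrate each term; A/(z−a) gives A·log|z−a|; A/(z−a)² gives −A/(z−a).

5*log(z)/36 + 103*log(z - 4)/196 + 1030*log(z + 3)/441 + 107/(21*z + 63) + C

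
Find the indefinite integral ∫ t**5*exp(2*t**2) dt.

(2*t**4 - 2*t**2 + 1)*exp(2*t**2)/8 + C

Let u = t², du = 2t dt; rewrite as (1/2)∫ u^2·exp(2u) du.
Now integrate by parts 2 times.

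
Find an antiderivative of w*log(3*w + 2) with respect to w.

w**2*log(3*w + 2)/2 - w**2/4 + w/3 - 2*log(3*w + 2)/9 + C

Use integration by parts with u = log(3*w + 2), dv = w dw.
Then du = 3/(3*w + 2) dw and v = w**2/2.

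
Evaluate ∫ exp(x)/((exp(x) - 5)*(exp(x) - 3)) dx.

Let u = e^x, du = e^x dx.
The integral becomes ∫ du/((u-5)(u-3)); decompose into partial fractions.

log(exp(x) - 5)/2 - log(exp(x) - 3)/2 + C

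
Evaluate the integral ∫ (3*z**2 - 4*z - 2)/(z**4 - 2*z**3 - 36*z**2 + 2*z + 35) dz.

13*log(z - 7)/64 + log(z - 1)/24 + 5*log(z + 1)/64 - 31*log(z + 5)/96 + C

Factor the denominator: (z - 7)*(z - 1)*(z + 1)*(z + 5).
Partial-fraction decomposition: -31/(96*(z + 5)) + 5/(64*(z + 1)) + 1/(24*(z - 1)) + 13/(64*(z - 7)).
Integrate each term: A/(z−a) contributes A·log|z−a|.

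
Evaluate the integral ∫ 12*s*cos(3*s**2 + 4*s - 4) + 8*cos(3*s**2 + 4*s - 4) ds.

Let u = 3*s**2 + 4*s - 4, so du = (6*s + 4) ds.
Rewriting, the integral becomes 2·∫ cos(u) du = 2·sin(u).
Substituting back, u = 3*s**2 + 4*s - 4.

2*sin(3*s**2 + 4*s - 4) + C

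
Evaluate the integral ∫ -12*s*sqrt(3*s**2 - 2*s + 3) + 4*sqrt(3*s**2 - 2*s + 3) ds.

Let u = 3*s**2 - 2*s + 3, so du = (6*s - 2) ds.
Rewriting, the integral becomes -2·∫ √u du = -2·(2/3)u^(3/2).
Substituting back, u = 3*s**2 - 2*s + 3.

-4*(3*s**2 - 2*s + 3)**(3/2)/3 + C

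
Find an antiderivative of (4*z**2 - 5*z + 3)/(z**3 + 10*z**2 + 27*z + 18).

6*log(z + 1)/5 - 9*log(z + 3) + 59*log(z + 6)/5 + C

Factor the denominator: (z + 1)*(z + 3)*(z + 6).
Partial-fraction decomposition: 59/(5*(z + 6)) - 9/(z + 3) + 6/(5*(z + 1)).
Integrate each term: A/(z−a) contributes A·log|z−a|.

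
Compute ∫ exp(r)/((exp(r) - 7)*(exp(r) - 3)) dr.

Let u = e^r, du = e^r dr.
The integral becomes ∫ du/((u-3)(u-7)); decompose into partial fractions.

log(exp(r) - 7)/4 - log(exp(r) - 3)/4 + C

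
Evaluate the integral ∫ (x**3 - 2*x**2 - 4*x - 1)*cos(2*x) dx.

x**3*sin(2*x)/2 - x**2*sin(2*x) + 3*x**2*cos(2*x)/4 - 11*x*sin(2*x)/4 - x*cos(2*x) - 11*cos(2*x)/8 + C

Use integration by parts with u = x**3 - 2*x**2 - 4*x - 1, dv = cos(2*x) dx, so v = sin(2*x)/2.
Apply parts 3 times (tabular method): alternate signs, differentiate u down to 0, integrate dv up.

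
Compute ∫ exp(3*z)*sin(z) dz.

Let I denote the integral. Integrate by parts with u = sin(z), dv = exp(3*z) dz, so v = exp(3*z)/3: I = exp(3*z)*sin(z)/3 − (1/3)·∫ exp(3*z)*cos(z) dz.
Apply parts again with u = cos(z), dv = exp(3*z) dz: ∫ exp(3*z)*cos(z) dz = exp(3*z)*cos(z)/3 + (1/3)·I. Substituting back brings back I: I = exp(3*z)*sin(z)/3 - exp(3*z)*cos(z)/9 − (1/9)·I.
Solving for I: (1 + 1/9)·I equals the remaining terms, so I = (9/10)·(exp(3*z)*sin(z)/3 - exp(3*z)*cos(z)/9).

3*exp(3*z)*sin(z)/10 - exp(3*z)*cos(z)/10 + C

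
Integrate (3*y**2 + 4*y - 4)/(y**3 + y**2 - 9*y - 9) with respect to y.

35*log(y - 3)/24 + 5*log(y + 1)/8 + 11*log(y + 3)/12 + C

Factor the denominator: (y - 3)*(y + 1)*(y + 3).
Partial-fraction decomposition: 11/(12*(y + 3)) + 5/(8*(y + 1)) + 35/(24*(y - 3)).
Integrate each term: A/(y−a) contributes A·log|y−a|.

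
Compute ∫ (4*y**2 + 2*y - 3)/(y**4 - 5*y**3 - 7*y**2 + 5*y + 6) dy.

153*log(y - 6)/245 - 3*log(y - 1)/20 - 93*log(y + 1)/196 + 1/(14*y + 14) + C

Factor the denominator: (y - 6)*(y - 1)*(y + 1)**2.
Partial-fraction decomposition: -93/(196*(y + 1)) - 1/(14*(y + 1)**2) - 3/(20*(y - 1)) + 153/(245*(y - 6)).
Integrate each term; A/(y−a) gives A·log|y−a|; A/(y−a)² gives −A/(y−a).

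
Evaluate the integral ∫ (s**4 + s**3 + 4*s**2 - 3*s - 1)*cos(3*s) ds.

s**4*sin(3*s)/3 + s**3*sin(3*s)/3 + 4*s**3*cos(3*s)/9 + 8*s**2*sin(3*s)/9 + s**2*cos(3*s)/3 - 11*s*sin(3*s)/9 + 16*s*cos(3*s)/27 - 43*sin(3*s)/81 - 11*cos(3*s)/27 + C

Use integration by parts with u = s**4 + s**3 + 4*s**2 - 3*s - 1, dv = cos(3*s) ds, so v = sin(3*s)/3.
Apply parts 4 times (tabular method): alternate signs, differentiate u down to 0, integrate dv up.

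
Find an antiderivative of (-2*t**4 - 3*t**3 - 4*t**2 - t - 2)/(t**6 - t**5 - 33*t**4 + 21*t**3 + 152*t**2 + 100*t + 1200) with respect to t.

-433*log(t - 5)/580 + 43*log(t - 4)/70 - 29*log(t + 3)/364 + 27*log(t + 5)/145 + 97*log(t**2 + 4)/7540 - 61*atan(t/2)/3770 + C

Factor the denominator: (t - 5)*(t - 4)*(t + 3)*(t + 5)*(t**2 + 4).
Partial-fraction decomposition: (97*t - 122)/(3770*(t**2 + 4)) + 27/(145*(t + 5)) - 29/(364*(t + 3)) + 43/(70*(t - 4)) - 433/(580*(t - 5)).
Integrate each term; A/(t−a) gives A·log|t−a|; the (Bt+D)/(t²+p²) term gives a log and an atan.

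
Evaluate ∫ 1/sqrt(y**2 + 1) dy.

Substitute y = tan(θ), so dy = sec(θ)^2 dθ and the radical becomes sqrt(y**2 + 1) = sec(θ) by the Pythagorean identity.
Integrate the resulting trig expression in θ, then back-substitute tan(θ) = y, sec(θ) = sqrt(y**2 + 1) (absorbing any constant into C).

log(y + sqrt(y**2 + 1)) + C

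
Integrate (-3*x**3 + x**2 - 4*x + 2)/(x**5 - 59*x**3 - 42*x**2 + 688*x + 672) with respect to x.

Factor the denominator: (x - 7)*(x - 4)*(x + 1)*(x + 4)*(x + 6).
Partial-fraction decomposition: 71/(130*(x + 6)) - 113/(264*(x + 4)) + 1/(60*(x + 1)) + 19/(120*(x - 4)) - 503/(1716*(x - 7)).
Integrate each term: A/(x−a) contributes A·log|x−a|.

-503*log(x - 7)/1716 + 19*log(x - 4)/120 + log(x + 1)/60 - 113*log(x + 4)/264 + 71*log(x + 6)/130 + C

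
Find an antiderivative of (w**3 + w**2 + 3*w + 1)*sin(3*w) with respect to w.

Use integration by parts with u = w**3 + w**2 + 3*w + 1, dv = sin(3*w) dw, so v = -cos(3*w)/3.
Apply parts 3 times (tabular method): alternate signs, differentiate u down to 0, integrate dv up.

-w**3*cos(3*w)/3 + w**2*sin(3*w)/3 - w**2*cos(3*w)/3 + 2*w*sin(3*w)/9 - 7*w*cos(3*w)/9 + 7*sin(3*w)/27 - 7*cos(3*w)/27 + C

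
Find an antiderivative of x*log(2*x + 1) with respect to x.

Use integration by parts with u = log(2*x + 1), dv = x dx.
Then du = 2/(2*x + 1) dx and v = x**2/2.

x**2*log(2*x + 1)/2 - x**2/4 + x/4 - log(2*x + 1)/8 + C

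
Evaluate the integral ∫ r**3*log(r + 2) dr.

r**4*log(r + 2)/4 - r**4/16 + r**3/6 - r**2/2 + 2*r - 4*log(r + 2) + C

Use integration by parts with u = log(r + 2), dv = r**3 dr.
Then du = 1/(r + 2) dr and v = r**4/4.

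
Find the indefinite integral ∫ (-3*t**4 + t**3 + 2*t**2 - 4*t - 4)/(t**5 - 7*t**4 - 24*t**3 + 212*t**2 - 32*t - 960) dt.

-907*log(t - 6)/88 + 1939*log(t - 4)/243 + 11*log(t + 2)/216 - 1934*log(t + 5)/2673 - 173/(27*t - 108) + C

Factor the denominator: (t - 6)*(t - 4)**2*(t + 2)*(t + 5).
Partial-fraction decomposition: -1934/(2673*(t + 5)) + 11/(216*(t + 2)) + 1939/(243*(t - 4)) + 173/(27*(t - 4)**2) - 907/(88*(t - 6)).
Integrate each term; A/(t−a) gives A·log|t−a|; A/(t−a)² gives −A/(t−a).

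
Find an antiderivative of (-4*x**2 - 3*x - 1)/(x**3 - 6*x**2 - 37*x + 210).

Factor the denominator: (x - 7)*(x - 5)*(x + 6).
Partial-fraction decomposition: -127/(143*(x + 6)) + 58/(11*(x - 5)) - 109/(13*(x - 7)).
Integrate each term: A/(x−a) contributes A·log|x−a|.

-109*log(x - 7)/13 + 58*log(x - 5)/11 - 127*log(x + 6)/143 + C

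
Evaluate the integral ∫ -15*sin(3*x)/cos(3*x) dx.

5*log(cos(3*x)) + C

Let u = cos(3*x), so du = (-3*sin(3*x)) dx.
Rewriting, the integral becomes 5·∫ 1/u du = 5·log(u).
Substituting back, u = cos(3*x).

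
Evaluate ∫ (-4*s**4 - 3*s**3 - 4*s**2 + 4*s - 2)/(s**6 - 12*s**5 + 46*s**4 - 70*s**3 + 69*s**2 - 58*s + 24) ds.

-2977*log(s - 6)/925 + 211*log(s - 4)/51 - 62*log(s - 1)/75 - 29*log(s**2 + 1)/629 - 141*atan(s)/1258 + 3/(10*s - 10) + C

Factor the denominator: (s - 6)*(s - 4)*(s - 1)**2*(s**2 + 1).
Partial-fraction decomposition: -(116*s + 141)/(1258*(s**2 + 1)) - 62/(75*(s - 1)) - 3/(10*(s - 1)**2) + 211/(51*(s - 4)) - 2977/(925*(s - 6)).
Integrate each term; A/(s−a) gives A·log|s−a|; the (Bs+D)/(s²+p²) term gives a log and an atan.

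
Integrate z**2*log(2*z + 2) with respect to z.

Use integration by parts with u = log(2*z + 2), dv = z**2 dz.
Then du = 2/(2*z + 2) dz and v = z**3/3.

z**3*log(2*z + 2)/3 - z**3/9 + z**2/6 - z/3 + log(z + 1)/3 + C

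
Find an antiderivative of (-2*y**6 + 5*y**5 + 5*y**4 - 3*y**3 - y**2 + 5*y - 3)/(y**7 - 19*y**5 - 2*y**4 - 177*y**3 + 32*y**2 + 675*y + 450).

Factor the denominator: (y - 5)*(y - 2)*(y + 1)**2*(y + 5)*(y**2 + 9).
Partial-fraction decomposition: -(829*y - 1959)/(1700*(y**2 + 9)) - 1551/(1360*(y + 5)) + 19/(1200*(y + 1)) - 1/(90*(y + 1)**2) - 1/(27*(y - 2)) - 6439/(18360*(y - 5)).
Integrate each term; A/(y−a) gives A·log|y−a|; the (By+D)/(y²+p²) term gives a log and an atan.

-6439*log(y - 5)/18360 - log(y - 2)/27 + 19*log(y + 1)/1200 - 1551*log(y + 5)/1360 - 829*log(y**2 + 9)/3400 + 653*atan(y/3)/1700 + 1/(90*y + 90) + C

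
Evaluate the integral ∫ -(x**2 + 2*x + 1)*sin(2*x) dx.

x**2*cos(2*x)/2 - x*sin(2*x)/2 + x*cos(2*x) - sin(2*x)/2 + cos(2*x)/4 + C

Use integration by parts with u = x**2 + 2*x + 1, dv = -sin(2*x) dx, so v = cos(2*x)/2.
Apply parts 2 times (tabular method): alternate signs, differentiate u down to 0, integrate dv up.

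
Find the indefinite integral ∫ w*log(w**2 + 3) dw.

Let u = w**2 + 3, so du = (2*w) dw.
The integral becomes (1/2)·∫ log(u) du; integrate by parts with u′=log(u), dv′=du.

w**2*log(w**2 + 3)/2 - w**2/2 + 3*log(w**2 + 3)/2 + C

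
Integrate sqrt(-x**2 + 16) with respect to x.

Substitute x = 4·sin(θ), so dx = 4·cos(θ) dθ and the radical becomes sqrt(-x**2 + 16) = 4·cos(θ) by the Pythagorean identity.
Integrate the resulting trig expression in θ, then back-substitute θ = asin(x/4), sin(θ) = x/4, cos(θ) = sqrt(-x**2 + 16)/4 (absorbing any constant into C).

x*sqrt(-x**2 + 16)/2 + 8*asin(x/4) + C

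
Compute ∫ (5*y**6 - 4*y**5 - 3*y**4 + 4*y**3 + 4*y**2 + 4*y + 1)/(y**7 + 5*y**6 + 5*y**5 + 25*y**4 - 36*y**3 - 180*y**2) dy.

Factor the denominator: y**2*(y - 2)*(y + 2)*(y + 5)*(y**2 + 9).
Partial-fraction decomposition: (2143*y - 22819)/(3978*(y**2 + 9)) + 88331/(17850*(y + 5)) - 29/(48*(y + 2)) + 201/(1456*(y - 2)) - 19/(900*y) - 1/(180*y**2).
Integrate each term; A/(y−a) gives A·log|y−a|; the (By+D)/(y²+p²) term gives a log and an atan.

-19*log(y)/900 + 201*log(y - 2)/1456 - 29*log(y + 2)/48 + 88331*log(y + 5)/17850 + 2143*log(y**2 + 9)/7956 - 22819*atan(y/3)/11934 + 1/(180*y) + C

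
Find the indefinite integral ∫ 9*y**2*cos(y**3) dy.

Let u = y**3, so du = (3*y**2) dy.
Rewriting, the integral becomes 3·∫ cos(u) du = 3·sin(u).
Substituting back, u = y**3.

3*sin(y**3) + C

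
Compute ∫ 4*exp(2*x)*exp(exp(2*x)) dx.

2*exp(exp(2*x)) + C

Let u = exp(2*x), so du = (2*exp(2*x)) dx.
Rewriting, the integral becomes 2·∫ e^u du = 2·e^u.
Substituting back, u = exp(2*x).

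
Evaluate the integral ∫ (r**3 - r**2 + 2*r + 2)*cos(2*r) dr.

r**3*sin(2*r)/2 - r**2*sin(2*r)/2 + 3*r**2*cos(2*r)/4 + r*sin(2*r)/4 - r*cos(2*r)/2 + 5*sin(2*r)/4 + cos(2*r)/8 + C

Use integration by parts with u = r**3 - r**2 + 2*r + 2, dv = cos(2*r) dr, so v = sin(2*r)/2.
Apply parts 3 times (tabular method): alternate signs, differentiate u down to 0, integrate dv up.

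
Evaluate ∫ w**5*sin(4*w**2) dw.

-w**4*cos(4*w**2)/8 + w**2*sin(4*w**2)/16 + cos(4*w**2)/64 + C

Let u = w², du = 2w dw; rewrite as (1/2)∫ u^2·sin(4u) du.
Now integrate by parts 2 times.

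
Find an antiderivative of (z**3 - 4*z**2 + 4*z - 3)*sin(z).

Use integration by parts with u = z**3 - 4*z**2 + 4*z - 3, dv = sin(z) dz, so v = -cos(z).
Apply parts 3 times (tabular method): alternate signs, differentiate u down to 0, integrate dv up.

-z**3*cos(z) + 3*z**2*sin(z) + 4*z**2*cos(z) - 8*z*sin(z) + 2*z*cos(z) - 2*sin(z) - 5*cos(z) + C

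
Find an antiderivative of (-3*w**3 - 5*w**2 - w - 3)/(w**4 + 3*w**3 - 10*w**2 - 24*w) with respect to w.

log(w)/8 - 44*log(w - 3)/35 + 3*log(w + 2)/20 - 113*log(w + 4)/56 + C

Factor the denominator: w*(w - 3)*(w + 2)*(w + 4).
Partial-fraction decomposition: -113/(56*(w + 4)) + 3/(20*(w + 2)) - 44/(35*(w - 3)) + 1/(8*w).
Integrate each term: A/(w−a) contributes A·log|w−a|.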